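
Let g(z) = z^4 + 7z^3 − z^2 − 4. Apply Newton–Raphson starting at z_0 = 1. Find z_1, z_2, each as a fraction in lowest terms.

z_1 = 20/23, z_2 = 990941/1173230

g'(z) = 4z^3 + 21z^2 − 2z.
g(1) = 3, g'(1) = 23, so z_1 = 1 − 3/23 = 20/23.
g(20/23) = 117036/279841, g'(20/23) = 204040/12167, so z_2 = (20/23) − (117036/279841)/(204040/12167) = 990941/1173230.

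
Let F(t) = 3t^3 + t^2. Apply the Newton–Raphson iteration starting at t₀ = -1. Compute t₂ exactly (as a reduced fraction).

-115/217

F'(t) = 9t^2 + 2t.
F(-1) = -2, F'(-1) = 7, so t₁ = (-1) - (-2)/7 = -5/7.
F(-5/7) = -200/343, F'(-5/7) = 155/49, so t₂ = (-5/7) - (-200/343)/(155/49) = -115/217.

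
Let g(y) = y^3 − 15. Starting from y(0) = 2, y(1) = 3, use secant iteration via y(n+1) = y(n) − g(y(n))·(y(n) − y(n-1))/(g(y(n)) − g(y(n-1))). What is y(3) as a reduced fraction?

6395/2613

g(2) = −7, g(3) = 12. y(2) = 3 − 12·(3 − 2)/(12 − (−7)) = 45/19.
g(3) = 12, g(45/19) = −11760/6859. y(3) = (45/19) − (−11760/6859)·((45/19) − 3)/((−11760/6859) − 12) = 6395/2613.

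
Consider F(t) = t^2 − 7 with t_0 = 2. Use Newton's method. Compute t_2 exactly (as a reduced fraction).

F'(t) = 2t.
F(2) = −3, F'(2) = 4, so t_1 = 2 − (−3)/4 = 11/4.
F(11/4) = 9/16, F'(11/4) = 11/2, so t_2 = (11/4) − (9/16)/(11/2) = 233/88.

233/88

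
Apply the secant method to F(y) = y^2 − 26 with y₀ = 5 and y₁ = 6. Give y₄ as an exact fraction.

F(5) = −1, F(6) = 10. y₂ = 6 − 10·(6 − 5)/(10 − (−1)) = 56/11.
F(6) = 10, F(56/11) = −10/121. y₃ = (56/11) − (−10/121)·((56/11) − 6)/((−10/121) − 10) = 311/61.
F(56/11) = −10/121, F(311/61) = −25/3721. y₄ = (311/61) − (−25/3721)·((311/61) − (56/11))/((−25/3721) − (−10/121)) = 34862/6837.

34862/6837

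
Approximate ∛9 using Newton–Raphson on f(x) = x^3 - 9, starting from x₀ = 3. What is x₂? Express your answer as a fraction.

f'(x) = 3x^2.
f(3) = 18, f'(3) = 27, so x₁ = 3 - 18/27 = 7/3.
f(7/3) = 100/27, f'(7/3) = 49/3, so x₂ = (7/3) - (100/27)/(49/3) = 929/441.

929/441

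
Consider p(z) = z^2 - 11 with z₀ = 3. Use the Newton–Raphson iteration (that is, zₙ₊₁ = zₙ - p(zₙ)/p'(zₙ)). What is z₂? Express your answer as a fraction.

199/60

p'(z) = 2z.
p(3) = -2, p'(3) = 6, so z₁ = 3 - (-2)/6 = 10/3.
p(10/3) = 1/9, p'(10/3) = 20/3, so z₂ = (10/3) - (1/9)/(20/3) = 199/60.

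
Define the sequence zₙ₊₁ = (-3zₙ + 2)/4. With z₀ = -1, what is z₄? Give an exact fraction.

z₁ = (-3·(-1) + 2)/4 = 5/4.
z₂ = (-3·(5/4) + 2)/4 = -7/16.
z₃ = (-3·(-7/16) + 2)/4 = 53/64.
z₄ = (-3·(53/64) + 2)/4 = -31/256.

-31/256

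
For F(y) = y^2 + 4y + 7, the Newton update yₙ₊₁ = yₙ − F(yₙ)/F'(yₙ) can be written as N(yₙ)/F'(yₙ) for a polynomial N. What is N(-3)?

2

F'(y) = 2y + 4.
N(y) = y·F'(y) − F(y) = y·(2y + 4) − (y^2 + 4y + 7) = y^2 − 7.
N(-3) = 2.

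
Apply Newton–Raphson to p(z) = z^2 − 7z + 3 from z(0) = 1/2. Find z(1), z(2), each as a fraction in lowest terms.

z(1) = 11/24, z(2) = 1607/3504

p'(z) = 2z − 7.
p(1/2) = −1/4, p'(1/2) = −6, so z(1) = (1/2) − (−1/4)/(−6) = 11/24.
p(11/24) = 1/576, p'(11/24) = −73/12, so z(2) = (11/24) − (1/576)/(−73/12) = 1607/3504.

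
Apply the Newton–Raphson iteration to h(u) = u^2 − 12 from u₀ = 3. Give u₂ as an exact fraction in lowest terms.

97/28

h'(u) = 2u.
h(3) = −3, h'(3) = 6, so u₁ = 3 − (−3)/6 = 7/2.
h(7/2) = 1/4, h'(7/2) = 7, so u₂ = (7/2) − (1/4)/7 = 97/28.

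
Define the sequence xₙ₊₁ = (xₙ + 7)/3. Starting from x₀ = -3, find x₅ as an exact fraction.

844/243

x₁ = ((-3) + 7)/3 = 4/3.
x₂ = ((4/3) + 7)/3 = 25/9.
x₃ = ((25/9) + 7)/3 = 88/27.
x₄ = ((88/27) + 7)/3 = 277/81.
x₅ = ((277/81) + 7)/3 = 844/243.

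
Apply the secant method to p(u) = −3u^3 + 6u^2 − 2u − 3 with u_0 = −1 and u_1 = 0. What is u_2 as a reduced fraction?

p(−1) = 8, p(0) = −3. u_2 = 0 − (−3)·(0 − (−1))/((−3) − 8) = −3/11.

−3/11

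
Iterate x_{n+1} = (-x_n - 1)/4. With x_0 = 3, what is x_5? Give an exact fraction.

-13/64

x_1 = (-3 - 1)/4 = -1.
x_2 = (-(-1) - 1)/4 = 0.
x_3 = (-0 - 1)/4 = -1/4.
x_4 = (-(-1/4) - 1)/4 = -3/16.
x_5 = (-(-3/16) - 1)/4 = -13/64.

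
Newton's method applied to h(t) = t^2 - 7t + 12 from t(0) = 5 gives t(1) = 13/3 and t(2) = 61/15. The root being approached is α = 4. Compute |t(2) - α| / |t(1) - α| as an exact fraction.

t(1) - α = 13/3 - 4 = 1/3, so |t(1) - α| = 1/3.
t(2) - α = 61/15 - 4 = 1/15, so |t(2) - α| = 1/15.
Ratio = (1/15) / (1/3) = 1/5.

1/5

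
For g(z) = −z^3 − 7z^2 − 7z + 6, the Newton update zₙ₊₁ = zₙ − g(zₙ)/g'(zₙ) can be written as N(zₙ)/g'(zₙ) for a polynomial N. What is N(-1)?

−11

g'(z) = −3z^2 − 14z − 7.
N(z) = z·g'(z) − g(z) = z·(−3z^2 − 14z − 7) − (−z^3 − 7z^2 − 7z + 6) = −2z^3 − 7z^2 − 6.
N(-1) = −11.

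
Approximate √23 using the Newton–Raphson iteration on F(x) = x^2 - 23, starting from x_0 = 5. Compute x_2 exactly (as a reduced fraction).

1151/240

F'(x) = 2x.
F(5) = 2, F'(5) = 10, so x_1 = 5 - 2/10 = 24/5.
F(24/5) = 1/25, F'(24/5) = 48/5, so x_2 = (24/5) - (1/25)/(48/5) = 1151/240.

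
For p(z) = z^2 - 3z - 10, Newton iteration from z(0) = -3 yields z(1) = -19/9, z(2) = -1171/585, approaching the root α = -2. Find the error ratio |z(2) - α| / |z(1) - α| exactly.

1/65

z(1) - α = -19/9 - (-2) = -19/9 + 2 = -1/9, so |z(1) - α| = 1/9.
z(2) - α = -1171/585 - (-2) = -1171/585 + 2 = -1/585, so |z(2) - α| = 1/585.
Ratio = (1/585) / (1/9) = 1/65.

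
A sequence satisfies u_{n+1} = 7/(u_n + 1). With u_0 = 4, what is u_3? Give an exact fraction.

u_1 = 7/(4 + 1) = 7/5.
u_2 = 7/(7/5 + 1) = 35/12.
u_3 = 7/(35/12 + 1) = 84/47.

84/47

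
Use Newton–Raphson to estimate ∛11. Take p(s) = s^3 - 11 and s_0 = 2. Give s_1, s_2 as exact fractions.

s_1 = 9/4, s_2 = 1081/486

p'(s) = 3s^2.
p(2) = -3, p'(2) = 12, so s_1 = 2 - (-3)/12 = 9/4.
p(9/4) = 25/64, p'(9/4) = 243/16, so s_2 = (9/4) - (25/64)/(243/16) = 1081/486.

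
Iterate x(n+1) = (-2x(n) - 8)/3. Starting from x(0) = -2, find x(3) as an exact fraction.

x(1) = (-2·(-2) - 8)/3 = -4/3.
x(2) = (-2·(-4/3) - 8)/3 = -16/9.
x(3) = (-2·(-16/9) - 8)/3 = -40/27.

-40/27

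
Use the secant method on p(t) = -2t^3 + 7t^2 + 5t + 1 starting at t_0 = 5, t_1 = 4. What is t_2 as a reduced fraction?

221/54

p(5) = -49, p(4) = 5. t_2 = 4 - 5·(4 - 5)/(5 - (-49)) = 221/54.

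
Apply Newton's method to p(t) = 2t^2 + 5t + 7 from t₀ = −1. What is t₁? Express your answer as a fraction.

p'(t) = 4t + 5.
p(−1) = 4, p'(−1) = 1, so t₁ = (−1) − 4/1 = −5.

−5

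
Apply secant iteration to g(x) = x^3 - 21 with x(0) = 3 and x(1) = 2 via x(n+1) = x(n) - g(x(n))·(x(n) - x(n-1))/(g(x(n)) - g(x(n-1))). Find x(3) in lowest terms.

16659/5983

g(3) = 6, g(2) = -13. x(2) = 2 - (-13)·(2 - 3)/((-13) - 6) = 51/19.
g(2) = -13, g(51/19) = -11388/6859. x(3) = (51/19) - (-11388/6859)·((51/19) - 2)/((-11388/6859) - (-13)) = 16659/5983.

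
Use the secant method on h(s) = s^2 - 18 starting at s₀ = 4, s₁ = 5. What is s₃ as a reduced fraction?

h(4) = -2, h(5) = 7. s₂ = 5 - 7·(5 - 4)/(7 - (-2)) = 38/9.
h(5) = 7, h(38/9) = -14/81. s₃ = (38/9) - (-14/81)·((38/9) - 5)/((-14/81) - 7) = 352/83.

352/83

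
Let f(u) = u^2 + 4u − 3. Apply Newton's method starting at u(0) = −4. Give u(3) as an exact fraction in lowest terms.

f'(u) = 2u + 4.
f(−4) = −3, f'(−4) = −4, so u(1) = (−4) − (−3)/(−4) = −19/4.
f(−19/4) = 9/16, f'(−19/4) = −11/2, so u(2) = (−19/4) − (9/16)/(−11/2) = −409/88.
f(−409/88) = 81/7744, f'(−409/88) = −233/44, so u(3) = (−409/88) − (81/7744)/(−233/44) = −190513/41008.

−190513/41008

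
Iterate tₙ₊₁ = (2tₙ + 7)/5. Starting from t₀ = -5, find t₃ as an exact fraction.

t₁ = (2·(-5) + 7)/5 = -3/5.
t₂ = (2·(-3/5) + 7)/5 = 29/25.
t₃ = (2·(29/25) + 7)/5 = 233/125.

233/125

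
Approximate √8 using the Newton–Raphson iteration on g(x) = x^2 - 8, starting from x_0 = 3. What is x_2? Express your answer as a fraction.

577/204

g'(x) = 2x.
g(3) = 1, g'(3) = 6, so x_1 = 3 - 1/6 = 17/6.
g(17/6) = 1/36, g'(17/6) = 17/3, so x_2 = (17/6) - (1/36)/(17/3) = 577/204.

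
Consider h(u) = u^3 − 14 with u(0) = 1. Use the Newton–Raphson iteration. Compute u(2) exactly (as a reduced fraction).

4285/1152

h'(u) = 3u^2.
h(1) = −13, h'(1) = 3, so u(1) = 1 − (−13)/3 = 16/3.
h(16/3) = 3718/27, h'(16/3) = 256/3, so u(2) = (16/3) − (3718/27)/(256/3) = 4285/1152.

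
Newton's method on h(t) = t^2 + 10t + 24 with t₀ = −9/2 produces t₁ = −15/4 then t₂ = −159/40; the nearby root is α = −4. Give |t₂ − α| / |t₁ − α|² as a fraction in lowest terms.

2/5

t₁ − α = −15/4 − (−4) = −15/4 + 4 = 1/4, so |t₁ − α| = 1/4.
t₂ − α = −159/40 − (−4) = −159/40 + 4 = 1/40, so |t₂ − α| = 1/40.
|t₁ − α|² = 1/16.
Ratio = (1/40) / (1/16) = 2/5.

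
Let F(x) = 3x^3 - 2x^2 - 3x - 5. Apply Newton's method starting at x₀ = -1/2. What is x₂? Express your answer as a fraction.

F'(x) = 9x^2 - 4x - 3.
F(-1/2) = -35/8, F'(-1/2) = 5/4, so x₁ = (-1/2) - (-35/8)/(5/4) = 3.
F(3) = 49, F'(3) = 66, so x₂ = 3 - 49/66 = 149/66.

149/66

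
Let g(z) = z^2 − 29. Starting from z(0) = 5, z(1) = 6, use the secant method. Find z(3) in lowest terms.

673/125

g(5) = −4, g(6) = 7. z(2) = 6 − 7·(6 − 5)/(7 − (−4)) = 59/11.
g(6) = 7, g(59/11) = −28/121. z(3) = (59/11) − (−28/121)·((59/11) − 6)/((−28/121) − 7) = 673/125.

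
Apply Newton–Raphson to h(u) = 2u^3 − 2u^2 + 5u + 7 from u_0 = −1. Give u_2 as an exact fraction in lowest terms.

h'(u) = 6u^2 − 4u + 5.
h(−1) = −2, h'(−1) = 15, so u_1 = (−1) − (−2)/15 = −13/15.
h(−13/15) = −464/3375, h'(−13/15) = 973/75, so u_2 = (−13/15) − (−464/3375)/(973/75) = −37483/43785.

−37483/43785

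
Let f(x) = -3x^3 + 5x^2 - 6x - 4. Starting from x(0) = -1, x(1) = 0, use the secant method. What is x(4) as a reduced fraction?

f(-1) = 10, f(0) = -4. x(2) = 0 - (-4)·(0 - (-1))/((-4) - 10) = -2/7.
f(0) = -4, f(-2/7) = -620/343. x(3) = (-2/7) - (-620/343)·((-2/7) - 0)/((-620/343) - (-4)) = -49/94.
f(-2/7) = -620/343, f(-49/94) = 756865/830584. x(4) = (-49/94) - (756865/830584)·((-49/94) - (-2/7))/((756865/830584) - (-620/343)) = -442078/999441.

-442078/999441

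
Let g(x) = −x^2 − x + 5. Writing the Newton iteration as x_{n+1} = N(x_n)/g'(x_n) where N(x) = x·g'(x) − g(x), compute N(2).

g'(x) = −2x − 1.
N(x) = x·g'(x) − g(x) = x·(−2x − 1) − (−x^2 − x + 5) = −x^2 − 5.
N(2) = −9.

−9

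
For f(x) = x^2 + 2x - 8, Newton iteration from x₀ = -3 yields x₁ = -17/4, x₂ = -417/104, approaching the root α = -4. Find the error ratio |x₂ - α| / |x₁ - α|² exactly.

x₁ - α = -17/4 - (-4) = -17/4 + 4 = -1/4, so |x₁ - α| = 1/4.
x₂ - α = -417/104 - (-4) = -417/104 + 4 = -1/104, so |x₂ - α| = 1/104.
|x₁ - α|² = 1/16.
Ratio = (1/104) / (1/16) = 2/13.

2/13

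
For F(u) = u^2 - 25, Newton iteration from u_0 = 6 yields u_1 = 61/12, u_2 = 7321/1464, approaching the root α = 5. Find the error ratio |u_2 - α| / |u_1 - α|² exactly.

u_1 - α = 61/12 - 5 = 1/12, so |u_1 - α| = 1/12.
u_2 - α = 7321/1464 - 5 = 1/1464, so |u_2 - α| = 1/1464.
|u_1 - α|² = 1/144.
Ratio = (1/1464) / (1/144) = 6/61.

6/61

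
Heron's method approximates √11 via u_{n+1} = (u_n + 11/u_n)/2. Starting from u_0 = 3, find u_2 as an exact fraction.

199/60

u_1 = (3 + 11/3)/2 = 10/3.
u_2 = (10/3 + 11/(10/3))/2 = 199/60.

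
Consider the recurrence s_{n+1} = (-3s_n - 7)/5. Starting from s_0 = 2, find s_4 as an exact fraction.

s_1 = (-3·2 - 7)/5 = -13/5.
s_2 = (-3·(-13/5) - 7)/5 = 4/25.
s_3 = (-3·(4/25) - 7)/5 = -187/125.
s_4 = (-3·(-187/125) - 7)/5 = -314/625.

-314/625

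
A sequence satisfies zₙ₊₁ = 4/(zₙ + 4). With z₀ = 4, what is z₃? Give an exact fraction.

9/11

z₁ = 4/(4 + 4) = 1/2.
z₂ = 4/(1/2 + 4) = 8/9.
z₃ = 4/(8/9 + 4) = 9/11.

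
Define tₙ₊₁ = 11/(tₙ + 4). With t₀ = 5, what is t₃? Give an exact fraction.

517/287

t₁ = 11/(5 + 4) = 11/9.
t₂ = 11/(11/9 + 4) = 99/47.
t₃ = 11/(99/47 + 4) = 517/287.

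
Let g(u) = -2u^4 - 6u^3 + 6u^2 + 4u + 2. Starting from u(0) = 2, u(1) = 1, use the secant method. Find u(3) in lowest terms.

125083/93833

g(2) = -46, g(1) = 4. u(2) = 1 - 4·(1 - 2)/(4 - (-46)) = 27/25.
g(1) = 4, g(27/25) = 1187168/390625. u(3) = (27/25) - (1187168/390625)·((27/25) - 1)/((1187168/390625) - 4) = 125083/93833.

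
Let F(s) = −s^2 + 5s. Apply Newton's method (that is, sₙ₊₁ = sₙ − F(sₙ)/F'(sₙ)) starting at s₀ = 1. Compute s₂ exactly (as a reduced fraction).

F'(s) = −2s + 5.
F(1) = 4, F'(1) = 3, so s₁ = 1 − 4/3 = −1/3.
F(−1/3) = −16/9, F'(−1/3) = 17/3, so s₂ = (−1/3) − (−16/9)/(17/3) = −1/51.

−1/51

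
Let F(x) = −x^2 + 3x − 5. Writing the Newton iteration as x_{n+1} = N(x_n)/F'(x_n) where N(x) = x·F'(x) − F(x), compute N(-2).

F'(x) = −2x + 3.
N(x) = x·F'(x) − F(x) = x·(−2x + 3) − (−x^2 + 3x − 5) = −x^2 + 5.
N(-2) = 1.

1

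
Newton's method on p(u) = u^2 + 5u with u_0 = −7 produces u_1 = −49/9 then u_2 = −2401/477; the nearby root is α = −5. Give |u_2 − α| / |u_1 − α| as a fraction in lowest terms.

4/53

u_1 − α = −49/9 − (−5) = −49/9 + 5 = −4/9, so |u_1 − α| = 4/9.
u_2 − α = −2401/477 − (−5) = −2401/477 + 5 = −16/477, so |u_2 − α| = 16/477.
Ratio = (16/477) / (4/9) = 4/53.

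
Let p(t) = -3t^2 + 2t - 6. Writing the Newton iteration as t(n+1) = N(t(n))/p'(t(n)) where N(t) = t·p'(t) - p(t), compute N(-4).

p'(t) = -6t + 2.
N(t) = t·p'(t) - p(t) = t·(-6t + 2) - (-3t^2 + 2t - 6) = -3t^2 + 6.
N(-4) = -42.

-42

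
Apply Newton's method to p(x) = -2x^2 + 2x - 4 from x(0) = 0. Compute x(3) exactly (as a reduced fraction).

p'(x) = -4x + 2.
p(0) = -4, p'(0) = 2, so x(1) = 0 - (-4)/2 = 2.
p(2) = -8, p'(2) = -6, so x(2) = 2 - (-8)/(-6) = 2/3.
p(2/3) = -32/9, p'(2/3) = -2/3, so x(3) = (2/3) - (-32/9)/(-2/3) = -14/3.

-14/3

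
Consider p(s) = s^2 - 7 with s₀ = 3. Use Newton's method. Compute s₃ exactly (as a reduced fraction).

p'(s) = 2s.
p(3) = 2, p'(3) = 6, so s₁ = 3 - 2/6 = 8/3.
p(8/3) = 1/9, p'(8/3) = 16/3, so s₂ = (8/3) - (1/9)/(16/3) = 127/48.
p(127/48) = 1/2304, p'(127/48) = 127/24, so s₃ = (127/48) - (1/2304)/(127/24) = 32257/12192.

32257/12192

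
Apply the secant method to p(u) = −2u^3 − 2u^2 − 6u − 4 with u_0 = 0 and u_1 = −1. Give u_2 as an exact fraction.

p(0) = −4, p(−1) = 2. u_2 = (−1) − 2·((−1) − 0)/(2 − (−4)) = −2/3.

−2/3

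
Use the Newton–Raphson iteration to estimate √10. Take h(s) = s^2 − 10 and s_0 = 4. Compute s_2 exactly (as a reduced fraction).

329/104

h'(s) = 2s.
h(4) = 6, h'(4) = 8, so s_1 = 4 − 6/8 = 13/4.
h(13/4) = 9/16, h'(13/4) = 13/2, so s_2 = (13/4) − (9/16)/(13/2) = 329/104.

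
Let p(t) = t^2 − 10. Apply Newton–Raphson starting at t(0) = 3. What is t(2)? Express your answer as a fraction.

721/228

p'(t) = 2t.
p(3) = −1, p'(3) = 6, so t(1) = 3 − (−1)/6 = 19/6.
p(19/6) = 1/36, p'(19/6) = 19/3, so t(2) = (19/6) − (1/36)/(19/3) = 721/228.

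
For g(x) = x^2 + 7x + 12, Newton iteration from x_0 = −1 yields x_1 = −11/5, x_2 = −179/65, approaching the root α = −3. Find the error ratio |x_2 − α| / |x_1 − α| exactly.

4/13

x_1 − α = −11/5 − (−3) = −11/5 + 3 = 4/5, so |x_1 − α| = 4/5.
x_2 − α = −179/65 − (−3) = −179/65 + 3 = 16/65, so |x_2 − α| = 16/65.
Ratio = (16/65) / (4/5) = 4/13.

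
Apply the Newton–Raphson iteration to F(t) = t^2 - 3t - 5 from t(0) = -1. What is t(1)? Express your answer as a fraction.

-6/5

F'(t) = 2t - 3.
F(-1) = -1, F'(-1) = -5, so t(1) = (-1) - (-1)/(-5) = -6/5.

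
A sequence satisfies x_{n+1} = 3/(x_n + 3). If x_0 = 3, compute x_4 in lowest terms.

27/34

x_1 = 3/(3 + 3) = 1/2.
x_2 = 3/(1/2 + 3) = 6/7.
x_3 = 3/(6/7 + 3) = 7/9.
x_4 = 3/(7/9 + 3) = 27/34.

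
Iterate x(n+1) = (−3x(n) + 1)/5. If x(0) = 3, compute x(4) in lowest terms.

x(1) = (−3·3 + 1)/5 = −8/5.
x(2) = (−3·(−8/5) + 1)/5 = 29/25.
x(3) = (−3·(29/25) + 1)/5 = −62/125.
x(4) = (−3·(−62/125) + 1)/5 = 311/625.

311/625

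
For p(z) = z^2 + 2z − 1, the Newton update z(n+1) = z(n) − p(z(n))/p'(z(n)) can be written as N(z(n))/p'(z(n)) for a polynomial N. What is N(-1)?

p'(z) = 2z + 2.
N(z) = z·p'(z) − p(z) = z·(2z + 2) − (z^2 + 2z − 1) = z^2 + 1.
N(-1) = 2.

2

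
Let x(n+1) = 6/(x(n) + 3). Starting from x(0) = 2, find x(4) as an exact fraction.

62/45

x(1) = 6/(2 + 3) = 6/5.
x(2) = 6/(6/5 + 3) = 10/7.
x(3) = 6/(10/7 + 3) = 42/31.
x(4) = 6/(42/31 + 3) = 62/45.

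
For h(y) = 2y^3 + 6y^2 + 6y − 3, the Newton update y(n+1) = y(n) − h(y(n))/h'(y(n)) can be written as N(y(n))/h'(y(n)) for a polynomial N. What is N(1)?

h'(y) = 6y^2 + 12y + 6.
N(y) = y·h'(y) − h(y) = y·(6y^2 + 12y + 6) − (2y^3 + 6y^2 + 6y − 3) = 4y^3 + 6y^2 + 3.
N(1) = 13.

13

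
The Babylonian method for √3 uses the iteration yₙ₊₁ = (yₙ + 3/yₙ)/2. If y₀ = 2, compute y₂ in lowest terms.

97/56

y₁ = (2 + 3/2)/2 = 7/4.
y₂ = (7/4 + 3/(7/4))/2 = 97/56.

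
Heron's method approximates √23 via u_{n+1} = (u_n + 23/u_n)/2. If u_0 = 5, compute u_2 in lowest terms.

1151/240

u_1 = (5 + 23/5)/2 = 24/5.
u_2 = (24/5 + 23/(24/5))/2 = 1151/240.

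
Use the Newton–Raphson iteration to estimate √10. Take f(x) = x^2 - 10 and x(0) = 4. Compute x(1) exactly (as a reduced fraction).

f'(x) = 2x.
f(4) = 6, f'(4) = 8, so x(1) = 4 - 6/8 = 13/4.

13/4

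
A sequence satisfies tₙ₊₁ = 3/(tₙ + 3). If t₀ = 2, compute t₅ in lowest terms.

87/110

t₁ = 3/(2 + 3) = 3/5.
t₂ = 3/(3/5 + 3) = 5/6.
t₃ = 3/(5/6 + 3) = 18/23.
t₄ = 3/(18/23 + 3) = 23/29.
t₅ = 3/(23/29 + 3) = 87/110.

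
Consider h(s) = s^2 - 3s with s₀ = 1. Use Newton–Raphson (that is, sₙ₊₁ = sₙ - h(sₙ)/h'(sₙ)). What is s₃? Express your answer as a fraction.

h'(s) = 2s - 3.
h(1) = -2, h'(1) = -1, so s₁ = 1 - (-2)/(-1) = -1.
h(-1) = 4, h'(-1) = -5, so s₂ = (-1) - 4/(-5) = -1/5.
h(-1/5) = 16/25, h'(-1/5) = -17/5, so s₃ = (-1/5) - (16/25)/(-17/5) = -1/85.

-1/85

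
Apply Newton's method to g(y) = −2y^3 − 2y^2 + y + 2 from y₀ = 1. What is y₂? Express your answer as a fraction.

4658/5319

g'(y) = −6y^2 − 4y + 1.
g(1) = −1, g'(1) = −9, so y₁ = 1 − (−1)/(−9) = 8/9.
g(8/9) = −70/729, g'(8/9) = −197/27, so y₂ = (8/9) − (−70/729)/(−197/27) = 4658/5319.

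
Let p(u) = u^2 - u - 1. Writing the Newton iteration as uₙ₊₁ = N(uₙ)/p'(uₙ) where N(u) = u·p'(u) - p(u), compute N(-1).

2

p'(u) = 2u - 1.
N(u) = u·p'(u) - p(u) = u·(2u - 1) - (u^2 - u - 1) = u^2 + 1.
N(-1) = 2.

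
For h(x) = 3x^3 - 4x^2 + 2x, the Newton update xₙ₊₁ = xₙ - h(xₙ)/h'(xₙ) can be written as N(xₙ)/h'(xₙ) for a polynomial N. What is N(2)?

32

h'(x) = 9x^2 - 8x + 2.
N(x) = x·h'(x) - h(x) = x·(9x^2 - 8x + 2) - (3x^3 - 4x^2 + 2x) = 6x^3 - 4x^2.
N(2) = 32.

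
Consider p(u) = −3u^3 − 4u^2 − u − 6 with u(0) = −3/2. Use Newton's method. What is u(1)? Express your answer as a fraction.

p'(u) = −9u^2 − 8u − 1.
p(−3/2) = −27/8, p'(−3/2) = −37/4, so u(1) = (−3/2) − (−27/8)/(−37/4) = −69/37.

−69/37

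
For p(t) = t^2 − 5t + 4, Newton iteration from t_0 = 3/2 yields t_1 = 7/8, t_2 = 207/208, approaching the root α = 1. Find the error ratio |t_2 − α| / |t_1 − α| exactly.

t_1 − α = 7/8 − 1 = −1/8, so |t_1 − α| = 1/8.
t_2 − α = 207/208 − 1 = −1/208, so |t_2 − α| = 1/208.
Ratio = (1/208) / (1/8) = 1/26.

1/26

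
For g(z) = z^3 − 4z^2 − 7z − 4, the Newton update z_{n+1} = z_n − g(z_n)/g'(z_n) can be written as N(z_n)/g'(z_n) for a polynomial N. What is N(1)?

g'(z) = 3z^2 − 8z − 7.
N(z) = z·g'(z) − g(z) = z·(3z^2 − 8z − 7) − (z^3 − 4z^2 − 7z − 4) = 2z^3 − 4z^2 + 4.
N(1) = 2.

2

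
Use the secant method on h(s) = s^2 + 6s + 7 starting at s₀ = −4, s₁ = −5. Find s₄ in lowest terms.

h(−4) = −1, h(−5) = 2. s₂ = (−5) − 2·((−5) − (−4))/(2 − (−1)) = −13/3.
h(−5) = 2, h(−13/3) = −2/9. s₃ = (−13/3) − (−2/9)·((−13/3) − (−5))/((−2/9) − 2) = −22/5.
h(−13/3) = −2/9, h(−22/5) = −1/25. s₄ = (−22/5) − (−1/25)·((−22/5) − (−13/3))/((−1/25) − (−2/9)) = −181/41.

−181/41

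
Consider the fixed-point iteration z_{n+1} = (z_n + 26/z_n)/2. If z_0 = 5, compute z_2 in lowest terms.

5201/1020

z_1 = (5 + 26/5)/2 = 51/10.
z_2 = (51/10 + 26/(51/10))/2 = 5201/1020.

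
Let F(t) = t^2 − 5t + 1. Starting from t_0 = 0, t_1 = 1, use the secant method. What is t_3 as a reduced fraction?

1/5

F(0) = 1, F(1) = −3. t_2 = 1 − (−3)·(1 − 0)/((−3) − 1) = 1/4.
F(1) = −3, F(1/4) = −3/16. t_3 = (1/4) − (−3/16)·((1/4) − 1)/((−3/16) − (−3)) = 1/5.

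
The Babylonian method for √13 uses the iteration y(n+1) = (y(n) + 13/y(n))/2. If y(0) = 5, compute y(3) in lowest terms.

117487/32585

y(1) = (5 + 13/5)/2 = 19/5.
y(2) = (19/5 + 13/(19/5))/2 = 343/95.
y(3) = (343/95 + 13/(343/95))/2 = 117487/32585.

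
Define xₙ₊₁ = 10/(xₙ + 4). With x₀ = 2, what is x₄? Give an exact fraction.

490/281

x₁ = 10/(2 + 4) = 5/3.
x₂ = 10/(5/3 + 4) = 30/17.
x₃ = 10/(30/17 + 4) = 85/49.
x₄ = 10/(85/49 + 4) = 490/281.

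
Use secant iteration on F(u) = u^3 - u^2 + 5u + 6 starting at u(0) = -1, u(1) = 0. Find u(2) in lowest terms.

F(-1) = -1, F(0) = 6. u(2) = 0 - 6·(0 - (-1))/(6 - (-1)) = -6/7.

-6/7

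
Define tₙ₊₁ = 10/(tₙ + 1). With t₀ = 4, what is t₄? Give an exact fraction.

130/43

t₁ = 10/(4 + 1) = 2.
t₂ = 10/(2 + 1) = 10/3.
t₃ = 10/(10/3 + 1) = 30/13.
t₄ = 10/(30/13 + 1) = 130/43.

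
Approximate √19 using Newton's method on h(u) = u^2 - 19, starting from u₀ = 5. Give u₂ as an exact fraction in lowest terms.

959/220

h'(u) = 2u.
h(5) = 6, h'(5) = 10, so u₁ = 5 - 6/10 = 22/5.
h(22/5) = 9/25, h'(22/5) = 44/5, so u₂ = (22/5) - (9/25)/(44/5) = 959/220.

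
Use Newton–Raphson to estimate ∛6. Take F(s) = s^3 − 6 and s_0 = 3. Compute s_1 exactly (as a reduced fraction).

20/9

F'(s) = 3s^2.
F(3) = 21, F'(3) = 27, so s_1 = 3 − 21/27 = 20/9.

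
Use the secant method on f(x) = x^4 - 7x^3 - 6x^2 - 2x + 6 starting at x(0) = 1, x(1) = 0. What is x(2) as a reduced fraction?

3/7

f(1) = -8, f(0) = 6. x(2) = 0 - 6·(0 - 1)/(6 - (-8)) = 3/7.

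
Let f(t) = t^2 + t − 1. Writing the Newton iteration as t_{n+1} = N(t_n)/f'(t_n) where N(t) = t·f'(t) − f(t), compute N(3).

f'(t) = 2t + 1.
N(t) = t·f'(t) − f(t) = t·(2t + 1) − (t^2 + t − 1) = t^2 + 1.
N(3) = 10.

10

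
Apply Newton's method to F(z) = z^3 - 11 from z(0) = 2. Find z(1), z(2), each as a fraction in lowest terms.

z(1) = 9/4, z(2) = 1081/486

F'(z) = 3z^2.
F(2) = -3, F'(2) = 12, so z(1) = 2 - (-3)/12 = 9/4.
F(9/4) = 25/64, F'(9/4) = 243/16, so z(2) = (9/4) - (25/64)/(243/16) = 1081/486.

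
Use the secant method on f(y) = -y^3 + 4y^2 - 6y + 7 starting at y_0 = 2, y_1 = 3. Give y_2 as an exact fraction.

13/5

f(2) = 3, f(3) = -2. y_2 = 3 - (-2)·(3 - 2)/((-2) - 3) = 13/5.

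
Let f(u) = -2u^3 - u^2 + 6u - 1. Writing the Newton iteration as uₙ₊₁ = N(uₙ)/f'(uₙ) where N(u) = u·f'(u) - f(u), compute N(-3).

f'(u) = -6u^2 - 2u + 6.
N(u) = u·f'(u) - f(u) = u·(-6u^2 - 2u + 6) - (-2u^3 - u^2 + 6u - 1) = -4u^3 - u^2 + 1.
N(-3) = 100.

100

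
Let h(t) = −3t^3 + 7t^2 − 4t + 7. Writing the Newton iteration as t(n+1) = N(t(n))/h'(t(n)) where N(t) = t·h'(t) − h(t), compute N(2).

h'(t) = −9t^2 + 14t − 4.
N(t) = t·h'(t) − h(t) = t·(−9t^2 + 14t − 4) − (−3t^3 + 7t^2 − 4t + 7) = −6t^3 + 7t^2 − 7.
N(2) = −27.

−27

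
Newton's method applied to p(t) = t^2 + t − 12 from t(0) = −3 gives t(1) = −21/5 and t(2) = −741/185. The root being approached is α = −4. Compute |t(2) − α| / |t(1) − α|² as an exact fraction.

5/37

t(1) − α = −21/5 − (−4) = −21/5 + 4 = −1/5, so |t(1) − α| = 1/5.
t(2) − α = −741/185 − (−4) = −741/185 + 4 = −1/185, so |t(2) − α| = 1/185.
|t(1) − α|² = 1/25.
Ratio = (1/185) / (1/25) = 5/37.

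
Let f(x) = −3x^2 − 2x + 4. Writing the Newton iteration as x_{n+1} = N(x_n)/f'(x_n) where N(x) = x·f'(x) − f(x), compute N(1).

−7

f'(x) = −6x − 2.
N(x) = x·f'(x) − f(x) = x·(−6x − 2) − (−3x^2 − 2x + 4) = −3x^2 − 4.
N(1) = −7.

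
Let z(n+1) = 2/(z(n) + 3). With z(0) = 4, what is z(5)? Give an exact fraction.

z(1) = 2/(4 + 3) = 2/7.
z(2) = 2/(2/7 + 3) = 14/23.
z(3) = 2/(14/23 + 3) = 46/83.
z(4) = 2/(46/83 + 3) = 166/295.
z(5) = 2/(166/295 + 3) = 590/1051.

590/1051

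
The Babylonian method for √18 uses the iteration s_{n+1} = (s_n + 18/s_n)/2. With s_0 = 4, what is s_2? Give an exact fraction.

577/136

s_1 = (4 + 18/4)/2 = 17/4.
s_2 = (17/4 + 18/(17/4))/2 = 577/136.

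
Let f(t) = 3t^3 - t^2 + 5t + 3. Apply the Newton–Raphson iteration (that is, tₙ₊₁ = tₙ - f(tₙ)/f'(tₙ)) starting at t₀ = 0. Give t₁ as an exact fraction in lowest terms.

-3/5

f'(t) = 9t^2 - 2t + 5.
f(0) = 3, f'(0) = 5, so t₁ = 0 - 3/5 = -3/5.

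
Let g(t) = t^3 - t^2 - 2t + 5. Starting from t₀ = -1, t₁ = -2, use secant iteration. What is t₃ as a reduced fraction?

g(-1) = 5, g(-2) = -3. t₂ = (-2) - (-3)·((-2) - (-1))/((-3) - 5) = -13/8.
g(-2) = -3, g(-13/8) = 675/512. t₃ = (-13/8) - (675/512)·((-13/8) - (-2))/((675/512) - (-3)) = -1282/737.

-1282/737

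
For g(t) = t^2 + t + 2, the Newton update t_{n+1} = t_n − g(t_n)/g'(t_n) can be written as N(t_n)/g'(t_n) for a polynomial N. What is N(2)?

g'(t) = 2t + 1.
N(t) = t·g'(t) − g(t) = t·(2t + 1) − (t^2 + t + 2) = t^2 − 2.
N(2) = 2.

2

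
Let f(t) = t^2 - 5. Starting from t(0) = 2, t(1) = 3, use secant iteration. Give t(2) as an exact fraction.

11/5

f(2) = -1, f(3) = 4. t(2) = 3 - 4·(3 - 2)/(4 - (-1)) = 11/5.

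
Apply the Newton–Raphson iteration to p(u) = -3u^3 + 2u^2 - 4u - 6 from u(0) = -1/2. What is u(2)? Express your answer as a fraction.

-139154/173283

p'(u) = -9u^2 + 4u - 4.
p(-1/2) = -25/8, p'(-1/2) = -33/4, so u(1) = (-1/2) - (-25/8)/(-33/4) = -29/33.
p(-29/33) = 4375/3993, p'(-29/33) = -5251/363, so u(2) = (-29/33) - (4375/3993)/(-5251/363) = -139154/173283.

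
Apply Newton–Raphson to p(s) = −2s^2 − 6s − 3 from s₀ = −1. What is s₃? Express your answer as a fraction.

p'(s) = −4s − 6.
p(−1) = 1, p'(−1) = −2, so s₁ = (−1) − 1/(−2) = −1/2.
p(−1/2) = −1/2, p'(−1/2) = −4, so s₂ = (−1/2) − (−1/2)/(−4) = −5/8.
p(−5/8) = −1/32, p'(−5/8) = −7/2, so s₃ = (−5/8) − (−1/32)/(−7/2) = −71/112.

−71/112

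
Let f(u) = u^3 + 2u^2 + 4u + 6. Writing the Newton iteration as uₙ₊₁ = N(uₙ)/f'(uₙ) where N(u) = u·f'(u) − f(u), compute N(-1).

f'(u) = 3u^2 + 4u + 4.
N(u) = u·f'(u) − f(u) = u·(3u^2 + 4u + 4) − (u^3 + 2u^2 + 4u + 6) = 2u^3 + 2u^2 − 6.
N(-1) = −6.

−6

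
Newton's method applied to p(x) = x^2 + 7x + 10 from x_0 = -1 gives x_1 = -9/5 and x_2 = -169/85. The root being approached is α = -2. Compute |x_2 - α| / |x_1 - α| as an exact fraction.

1/17

x_1 - α = -9/5 - (-2) = -9/5 + 2 = 1/5, so |x_1 - α| = 1/5.
x_2 - α = -169/85 - (-2) = -169/85 + 2 = 1/85, so |x_2 - α| = 1/85.
Ratio = (1/85) / (1/5) = 1/17.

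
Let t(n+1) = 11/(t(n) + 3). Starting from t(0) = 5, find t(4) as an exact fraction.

t(1) = 11/(5 + 3) = 11/8.
t(2) = 11/(11/8 + 3) = 88/35.
t(3) = 11/(88/35 + 3) = 385/193.
t(4) = 11/(385/193 + 3) = 2123/964.

2123/964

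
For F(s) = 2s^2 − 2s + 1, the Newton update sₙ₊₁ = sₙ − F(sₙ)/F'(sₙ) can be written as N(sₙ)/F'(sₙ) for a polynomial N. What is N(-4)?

F'(s) = 4s − 2.
N(s) = s·F'(s) − F(s) = s·(4s − 2) − (2s^2 − 2s + 1) = 2s^2 − 1.
N(-4) = 31.

31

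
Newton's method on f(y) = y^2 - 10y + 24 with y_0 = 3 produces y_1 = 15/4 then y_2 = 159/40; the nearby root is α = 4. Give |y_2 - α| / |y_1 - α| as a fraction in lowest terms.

y_1 - α = 15/4 - 4 = -1/4, so |y_1 - α| = 1/4.
y_2 - α = 159/40 - 4 = -1/40, so |y_2 - α| = 1/40.
Ratio = (1/40) / (1/4) = 1/10.

1/10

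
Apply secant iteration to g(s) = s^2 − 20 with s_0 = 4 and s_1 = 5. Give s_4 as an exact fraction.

1525/341

g(4) = −4, g(5) = 5. s_2 = 5 − 5·(5 − 4)/(5 − (−4)) = 40/9.
g(5) = 5, g(40/9) = −20/81. s_3 = (40/9) − (−20/81)·((40/9) − 5)/((−20/81) − 5) = 76/17.
g(40/9) = −20/81, g(76/17) = −4/289. s_4 = (76/17) − (−4/289)·((76/17) − (40/9))/((−4/289) − (−20/81)) = 1525/341.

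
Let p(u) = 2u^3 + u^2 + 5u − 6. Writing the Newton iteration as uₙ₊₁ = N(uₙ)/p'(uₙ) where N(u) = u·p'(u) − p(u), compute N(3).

p'(u) = 6u^2 + 2u + 5.
N(u) = u·p'(u) − p(u) = u·(6u^2 + 2u + 5) − (2u^3 + u^2 + 5u − 6) = 4u^3 + u^2 + 6.
N(3) = 123.

123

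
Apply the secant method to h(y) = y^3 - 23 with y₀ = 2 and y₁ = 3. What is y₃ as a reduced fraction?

h(2) = -15, h(3) = 4. y₂ = 3 - 4·(3 - 2)/(4 - (-15)) = 53/19.
h(3) = 4, h(53/19) = -8880/6859. y₃ = (53/19) - (-8880/6859)·((53/19) - 3)/((-8880/6859) - 4) = 25793/9079.

25793/9079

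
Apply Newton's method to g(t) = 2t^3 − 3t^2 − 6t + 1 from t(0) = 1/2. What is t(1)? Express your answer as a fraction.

1/6

g'(t) = 6t^2 − 6t − 6.
g(1/2) = −5/2, g'(1/2) = −15/2, so t(1) = (1/2) − (−5/2)/(−15/2) = 1/6.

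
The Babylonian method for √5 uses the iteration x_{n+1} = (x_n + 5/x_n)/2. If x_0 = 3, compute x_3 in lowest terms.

2207/987

x_1 = (3 + 5/3)/2 = 7/3.
x_2 = (7/3 + 5/(7/3))/2 = 47/21.
x_3 = (47/21 + 5/(47/21))/2 = 2207/987.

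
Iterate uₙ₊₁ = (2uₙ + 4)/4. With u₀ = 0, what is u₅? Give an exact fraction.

31/16

u₁ = (2·0 + 4)/4 = 1.
u₂ = (2·1 + 4)/4 = 3/2.
u₃ = (2·(3/2) + 4)/4 = 7/4.
u₄ = (2·(7/4) + 4)/4 = 15/8.
u₅ = (2·(15/8) + 4)/4 = 31/16.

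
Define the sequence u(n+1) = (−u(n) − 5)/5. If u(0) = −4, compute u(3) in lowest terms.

u(1) = (−(−4) − 5)/5 = −1/5.
u(2) = (−(−1/5) − 5)/5 = −24/25.
u(3) = (−(−24/25) − 5)/5 = −101/125.

−101/125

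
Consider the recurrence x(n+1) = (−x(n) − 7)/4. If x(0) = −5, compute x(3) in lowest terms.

−43/32

x(1) = (−(−5) − 7)/4 = −1/2.
x(2) = (−(−1/2) − 7)/4 = −13/8.
x(3) = (−(−13/8) − 7)/4 = −43/32.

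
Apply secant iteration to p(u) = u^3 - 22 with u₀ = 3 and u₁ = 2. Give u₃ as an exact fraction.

8651/3062

p(3) = 5, p(2) = -14. u₂ = 2 - (-14)·(2 - 3)/((-14) - 5) = 52/19.
p(2) = -14, p(52/19) = -10290/6859. u₃ = (52/19) - (-10290/6859)·((52/19) - 2)/((-10290/6859) - (-14)) = 8651/3062.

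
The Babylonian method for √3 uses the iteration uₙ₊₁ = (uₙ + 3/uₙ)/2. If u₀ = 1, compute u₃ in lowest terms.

u₁ = (1 + 3/1)/2 = 2.
u₂ = (2 + 3/2)/2 = 7/4.
u₃ = (7/4 + 3/(7/4))/2 = 97/56.

97/56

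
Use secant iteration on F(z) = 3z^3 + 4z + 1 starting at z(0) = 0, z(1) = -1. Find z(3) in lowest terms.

F(0) = 1, F(-1) = -6. z(2) = (-1) - (-6)·((-1) - 0)/((-6) - 1) = -1/7.
F(-1) = -6, F(-1/7) = 144/343. z(3) = (-1/7) - (144/343)·((-1/7) - (-1))/((144/343) - (-6)) = -73/367.

-73/367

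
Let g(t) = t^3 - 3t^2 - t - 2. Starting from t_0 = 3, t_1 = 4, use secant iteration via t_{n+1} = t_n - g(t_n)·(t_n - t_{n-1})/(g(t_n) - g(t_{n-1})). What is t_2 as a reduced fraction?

g(3) = -5, g(4) = 10. t_2 = 4 - 10·(4 - 3)/(10 - (-5)) = 10/3.

10/3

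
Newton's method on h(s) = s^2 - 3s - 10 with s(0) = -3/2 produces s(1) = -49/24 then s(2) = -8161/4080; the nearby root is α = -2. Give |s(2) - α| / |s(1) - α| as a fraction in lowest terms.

s(1) - α = -49/24 - (-2) = -49/24 + 2 = -1/24, so |s(1) - α| = 1/24.
s(2) - α = -8161/4080 - (-2) = -8161/4080 + 2 = -1/4080, so |s(2) - α| = 1/4080.
Ratio = (1/4080) / (1/24) = 1/170.

1/170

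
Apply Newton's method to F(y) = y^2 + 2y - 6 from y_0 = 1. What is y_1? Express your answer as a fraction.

7/4

F'(y) = 2y + 2.
F(1) = -3, F'(1) = 4, so y_1 = 1 - (-3)/4 = 7/4.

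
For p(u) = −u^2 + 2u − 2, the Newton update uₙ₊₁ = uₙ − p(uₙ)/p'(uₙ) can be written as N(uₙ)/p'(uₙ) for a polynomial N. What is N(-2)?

p'(u) = −2u + 2.
N(u) = u·p'(u) − p(u) = u·(−2u + 2) − (−u^2 + 2u − 2) = −u^2 + 2.
N(-2) = −2.

−2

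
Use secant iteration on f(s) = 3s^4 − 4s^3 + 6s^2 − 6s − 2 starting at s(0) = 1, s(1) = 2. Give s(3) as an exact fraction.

451205/384131

f(1) = −3, f(2) = 26. s(2) = 2 − 26·(2 − 1)/(26 − (−3)) = 32/29.
f(2) = 26, f(32/29) = −1585506/707281. s(3) = (32/29) − (−1585506/707281)·((32/29) − 2)/((−1585506/707281) − 26) = 451205/384131.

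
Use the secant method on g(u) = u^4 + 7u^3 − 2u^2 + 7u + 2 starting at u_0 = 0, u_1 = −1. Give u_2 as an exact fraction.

−2/15

g(0) = 2, g(−1) = −13. u_2 = (−1) − (−13)·((−1) − 0)/((−13) − 2) = −2/15.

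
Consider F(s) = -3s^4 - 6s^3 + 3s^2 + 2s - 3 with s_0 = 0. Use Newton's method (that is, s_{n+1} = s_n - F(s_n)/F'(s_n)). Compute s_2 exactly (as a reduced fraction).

1221/1120

F'(s) = -12s^3 - 18s^2 + 6s + 2.
F(0) = -3, F'(0) = 2, so s_1 = 0 - (-3)/2 = 3/2.
F(3/2) = -459/16, F'(3/2) = -70, so s_2 = (3/2) - (-459/16)/(-70) = 1221/1120.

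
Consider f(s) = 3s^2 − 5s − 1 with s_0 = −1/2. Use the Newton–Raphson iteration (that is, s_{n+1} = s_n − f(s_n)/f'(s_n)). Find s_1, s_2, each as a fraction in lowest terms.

f'(s) = 6s − 5.
f(−1/2) = 9/4, f'(−1/2) = −8, so s_1 = (−1/2) − (9/4)/(−8) = −7/32.
f(−7/32) = 243/1024, f'(−7/32) = −101/16, so s_2 = (−7/32) − (243/1024)/(−101/16) = −1171/6464.

s_1 = −7/32, s_2 = −1171/6464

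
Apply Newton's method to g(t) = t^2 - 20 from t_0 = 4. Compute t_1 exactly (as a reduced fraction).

9/2

g'(t) = 2t.
g(4) = -4, g'(4) = 8, so t_1 = 4 - (-4)/8 = 9/2.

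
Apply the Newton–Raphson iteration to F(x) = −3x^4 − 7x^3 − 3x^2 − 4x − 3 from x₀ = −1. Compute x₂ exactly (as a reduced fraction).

−10153/14539

F'(x) = −12x^3 − 21x^2 − 6x − 4.
F(−1) = 2, F'(−1) = −7, so x₁ = (−1) − 2/(−7) = −5/7.
F(−5/7) = 232/2401, F'(−5/7) = −2077/343, so x₂ = (−5/7) − (232/2401)/(−2077/343) = −10153/14539.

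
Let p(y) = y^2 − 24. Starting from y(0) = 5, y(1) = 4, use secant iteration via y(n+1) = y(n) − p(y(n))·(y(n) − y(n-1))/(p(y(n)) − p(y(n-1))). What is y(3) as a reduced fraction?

p(5) = 1, p(4) = −8. y(2) = 4 − (−8)·(4 − 5)/((−8) − 1) = 44/9.
p(4) = −8, p(44/9) = −8/81. y(3) = (44/9) − (−8/81)·((44/9) − 4)/((−8/81) − (−8)) = 49/10.

49/10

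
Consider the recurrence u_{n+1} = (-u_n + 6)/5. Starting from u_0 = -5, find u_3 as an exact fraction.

u_1 = (-(-5) + 6)/5 = 11/5.
u_2 = (-(11/5) + 6)/5 = 19/25.
u_3 = (-(19/25) + 6)/5 = 131/125.

131/125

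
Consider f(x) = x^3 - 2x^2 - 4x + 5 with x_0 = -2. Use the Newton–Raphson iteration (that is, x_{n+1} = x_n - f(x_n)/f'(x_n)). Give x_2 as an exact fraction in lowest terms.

f'(x) = 3x^2 - 4x - 4.
f(-2) = -3, f'(-2) = 16, so x_1 = (-2) - (-3)/16 = -29/16.
f(-29/16) = -1125/4096, f'(-29/16) = 3355/256, so x_2 = (-29/16) - (-1125/4096)/(3355/256) = -9617/5368.

-9617/5368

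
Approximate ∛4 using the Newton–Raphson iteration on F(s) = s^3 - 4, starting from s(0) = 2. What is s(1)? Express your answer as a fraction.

F'(s) = 3s^2.
F(2) = 4, F'(2) = 12, so s(1) = 2 - 4/12 = 5/3.

5/3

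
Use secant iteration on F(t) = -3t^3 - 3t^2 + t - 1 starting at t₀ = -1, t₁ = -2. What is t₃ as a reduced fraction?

-1993/1541

F(-1) = -2, F(-2) = 9. t₂ = (-2) - 9·((-2) - (-1))/(9 - (-2)) = -13/11.
F(-2) = 9, F(-13/11) = -1890/1331. t₃ = (-13/11) - (-1890/1331)·((-13/11) - (-2))/((-1890/1331) - 9) = -1993/1541.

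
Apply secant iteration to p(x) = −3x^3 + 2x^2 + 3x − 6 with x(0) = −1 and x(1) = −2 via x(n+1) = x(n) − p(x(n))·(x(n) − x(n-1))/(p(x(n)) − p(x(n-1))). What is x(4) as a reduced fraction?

p(−1) = −4, p(−2) = 20. x(2) = (−2) − 20·((−2) − (−1))/(20 − (−4)) = −7/6.
p(−2) = 20, p(−7/6) = −145/72. x(3) = (−7/6) − (−145/72)·((−7/6) − (−2))/((−145/72) − 20) = −394/317.
p(−7/6) = −145/72, p(−394/317) = −27999500/31855013. x(4) = (−394/317) − (−27999500/31855013)·((−394/317) − (−7/6))/((−27999500/31855013) − (−145/72)) = −23372266/17951813.

−23372266/17951813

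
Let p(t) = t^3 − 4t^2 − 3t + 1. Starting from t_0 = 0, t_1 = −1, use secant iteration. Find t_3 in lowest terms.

p(0) = 1, p(−1) = −1. t_2 = (−1) − (−1)·((−1) − 0)/((−1) − 1) = −1/2.
p(−1) = −1, p(−1/2) = 11/8. t_3 = (−1/2) − (11/8)·((−1/2) − (−1))/((11/8) − (−1)) = −15/19.

−15/19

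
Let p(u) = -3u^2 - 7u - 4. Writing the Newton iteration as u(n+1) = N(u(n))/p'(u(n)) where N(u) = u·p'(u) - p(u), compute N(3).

-23

p'(u) = -6u - 7.
N(u) = u·p'(u) - p(u) = u·(-6u - 7) - (-3u^2 - 7u - 4) = -3u^2 + 4.
N(3) = -23.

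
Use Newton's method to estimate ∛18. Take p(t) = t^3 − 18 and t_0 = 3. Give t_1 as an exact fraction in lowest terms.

p'(t) = 3t^2.
p(3) = 9, p'(3) = 27, so t_1 = 3 − 9/27 = 8/3.

8/3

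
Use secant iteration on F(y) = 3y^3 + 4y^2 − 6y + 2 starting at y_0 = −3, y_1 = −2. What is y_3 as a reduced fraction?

−19049/8083

F(−3) = −25, F(−2) = 6. y_2 = (−2) − 6·((−2) − (−3))/(6 − (−25)) = −68/31.
F(−2) = 6, F(−68/31) = 81750/29791. y_3 = (−68/31) − (81750/29791)·((−68/31) − (−2))/((81750/29791) − 6) = −19049/8083.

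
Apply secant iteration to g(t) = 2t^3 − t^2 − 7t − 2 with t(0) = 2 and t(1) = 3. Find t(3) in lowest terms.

g(2) = −4, g(3) = 22. t(2) = 3 − 22·(3 − 2)/(22 − (−4)) = 28/13.
g(3) = 22, g(28/13) = −3806/2197. t(3) = (28/13) − (−3806/2197)·((28/13) − 3)/((−3806/2197) − 22) = 5251/2370.

5251/2370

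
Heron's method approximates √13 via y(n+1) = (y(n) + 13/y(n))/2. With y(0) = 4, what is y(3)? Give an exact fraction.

5597777/1552544

y(1) = (4 + 13/4)/2 = 29/8.
y(2) = (29/8 + 13/(29/8))/2 = 1673/464.
y(3) = (1673/464 + 13/(1673/464))/2 = 5597777/1552544.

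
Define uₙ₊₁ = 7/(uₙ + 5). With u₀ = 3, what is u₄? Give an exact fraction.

2037/1784

u₁ = 7/(3 + 5) = 7/8.
u₂ = 7/(7/8 + 5) = 56/47.
u₃ = 7/(56/47 + 5) = 329/291.
u₄ = 7/(329/291 + 5) = 2037/1784.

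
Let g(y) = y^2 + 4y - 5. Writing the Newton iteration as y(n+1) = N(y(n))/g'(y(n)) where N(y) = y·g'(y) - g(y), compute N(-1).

g'(y) = 2y + 4.
N(y) = y·g'(y) - g(y) = y·(2y + 4) - (y^2 + 4y - 5) = y^2 + 5.
N(-1) = 6.

6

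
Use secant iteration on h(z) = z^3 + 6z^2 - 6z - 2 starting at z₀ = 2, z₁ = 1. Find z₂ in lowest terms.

h(2) = 18, h(1) = -1. z₂ = 1 - (-1)·(1 - 2)/((-1) - 18) = 20/19.

20/19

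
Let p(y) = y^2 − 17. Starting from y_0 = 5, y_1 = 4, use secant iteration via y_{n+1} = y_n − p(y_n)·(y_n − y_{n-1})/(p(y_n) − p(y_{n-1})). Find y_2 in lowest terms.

p(5) = 8, p(4) = −1. y_2 = 4 − (−1)·(4 − 5)/((−1) − 8) = 37/9.

37/9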